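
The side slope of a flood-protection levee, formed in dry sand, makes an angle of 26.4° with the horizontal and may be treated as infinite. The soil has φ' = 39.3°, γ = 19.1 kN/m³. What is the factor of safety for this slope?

FS = 1.65

For a dry cohesionless infinite slope the factor of safety is FS = tanφ' / tanβ.
FS = tan39.3° / tan26.4° = 0.8185 / 0.4964 = 1.649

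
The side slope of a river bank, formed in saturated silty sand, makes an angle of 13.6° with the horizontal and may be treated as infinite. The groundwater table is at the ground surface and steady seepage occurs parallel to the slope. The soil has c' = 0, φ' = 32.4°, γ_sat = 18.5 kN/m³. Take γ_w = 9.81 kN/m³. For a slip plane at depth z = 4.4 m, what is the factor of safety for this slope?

FS = 1.23

With seepage parallel to the slope and the water table at the surface, the effective normal stress on the slip plane uses the buoyant unit weight γ' = γ_sat − γ_w while the driving shear stress uses γ_sat:
FS = [c' + γ' z cos²β tanφ'] / [γ_sat z sinβ cosβ]
(For c' = 0 this reduces to FS = (γ'/γ_sat)·tanφ'/tanβ.)
γ' = 18.5 − 9.81 = 8.69 kN/m³
Numerator = 0.0 + 8.69·4.4·cos²13.6°·tan32.4° = 0.0 + 8.69·4.4·0.9447·0.6346 = 22.924 kPa
Denominator = 18.5·4.4·sin13.6°·cos13.6° = 18.5·4.4·0.2351·0.9720 = 18.604 kPa
FS = 22.924 / 18.604 = 1.232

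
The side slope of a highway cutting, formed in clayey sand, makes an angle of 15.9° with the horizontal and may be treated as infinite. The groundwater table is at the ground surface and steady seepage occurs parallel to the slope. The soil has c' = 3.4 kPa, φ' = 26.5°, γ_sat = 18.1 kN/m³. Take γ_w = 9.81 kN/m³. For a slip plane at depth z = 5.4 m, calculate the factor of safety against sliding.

With seepage parallel to the slope and the water table at the surface, the effective normal stress on the slip plane uses the buoyant unit weight γ' = γ_sat − γ_w while the driving shear stress uses γ_sat:
FS = [c' + γ' z cos²β tanφ'] / [γ_sat z sinβ cosβ]
γ' = 18.1 − 9.81 = 8.29 kN/m³
Numerator = 3.4 + 8.29·5.4·cos²15.9°·tan26.5° = 3.4 + 8.29·5.4·0.9249·0.4986 = 24.044 kPa
Denominator = 18.1·5.4·sin15.9°·cos15.9° = 18.1·5.4·0.2740·0.9617 = 25.752 kPa
FS = 24.044 / 25.752 = 0.934

FS = 0.93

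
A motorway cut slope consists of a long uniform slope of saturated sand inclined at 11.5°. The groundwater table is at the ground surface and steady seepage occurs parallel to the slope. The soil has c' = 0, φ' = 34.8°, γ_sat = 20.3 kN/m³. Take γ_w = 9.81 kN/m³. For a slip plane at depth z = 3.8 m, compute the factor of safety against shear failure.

FS = 1.77

With seepage parallel to the slope and the water table at the surface, the effective normal stress on the slip plane uses the buoyant unit weight γ' = γ_sat − γ_w while the driving shear stress uses γ_sat:
FS = [c' + γ' z cos²β tanφ'] / [γ_sat z sinβ cosβ]
(For c' = 0 this reduces to FS = (γ'/γ_sat)·tanφ'/tanβ.)
γ' = 20.3 − 9.81 = 10.49 kN/m³
Numerator = 0.0 + 10.49·3.8·cos²11.5°·tan34.8° = 0.0 + 10.49·3.8·0.9603·0.6950 = 26.604 kPa
Denominator = 20.3·3.8·sin11.5°·cos11.5° = 20.3·3.8·0.1994·0.9799 = 15.070 kPa
FS = 26.604 / 15.070 = 1.765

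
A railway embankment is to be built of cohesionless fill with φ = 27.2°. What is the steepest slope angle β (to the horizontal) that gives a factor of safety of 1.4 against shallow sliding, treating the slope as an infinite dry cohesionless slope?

For an infinite dry cohesionless slope FS = tanφ/tanβ, so tanβ = tanφ / FS.
tanβ = tan27.2° / 1.4 = 0.5139 / 1.4 = 0.3671
β = arctan(0.3671) = 20.16°

β = 20.2°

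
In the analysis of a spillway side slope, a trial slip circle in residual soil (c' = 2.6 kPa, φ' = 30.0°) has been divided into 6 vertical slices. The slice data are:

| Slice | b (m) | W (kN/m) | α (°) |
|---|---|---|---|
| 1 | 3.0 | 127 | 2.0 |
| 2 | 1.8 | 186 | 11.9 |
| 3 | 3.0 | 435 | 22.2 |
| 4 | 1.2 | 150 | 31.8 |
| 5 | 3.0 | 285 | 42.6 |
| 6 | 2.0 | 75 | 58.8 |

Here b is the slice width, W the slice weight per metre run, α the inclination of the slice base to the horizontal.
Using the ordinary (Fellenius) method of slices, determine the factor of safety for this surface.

FS = 1.24

Ordinary method of slices: FS = Σ[c'·Δl_i + (W_i cosα_i)·tanφ'] / Σ W_i sinα_i, with Δl_i = b_i / cosα_i.
Slice 1: Δl = 3.0/cos2.0° = 3.002 m; N'_1 = 127·cos2.0° = 126.9; c'Δl = 7.80; W sinα = 4.4
Slice 2: Δl = 1.8/cos11.9° = 1.840 m; N'_2 = 186·cos11.9° = 182.0; c'Δl = 4.78; W sinα = 38.4
Slice 3: Δl = 3.0/cos22.2° = 3.240 m; N'_3 = 435·cos22.2° = 402.8; c'Δl = 8.42; W sinα = 164.4
Slice 4: Δl = 1.2/cos31.8° = 1.412 m; N'_4 = 150·cos31.8° = 127.5; c'Δl = 3.67; W sinα = 79.0
Slice 5: Δl = 3.0/cos42.6° = 4.076 m; N'_5 = 285·cos42.6° = 209.8; c'Δl = 10.60; W sinα = 192.9
Slice 6: Δl = 2.0/cos58.8° = 3.861 m; N'_6 = 75·cos58.8° = 38.9; c'Δl = 10.04; W sinα = 64.2
Σc'Δl = 45.3 kN/m; ΣN' = 1087.8 kN/m; ΣW sinα = 543.3 kN/m
Resisting = 45.3 + 1087.8·tan30.0° = 45.3 + 628.0 = 673.4 kN/m
FS = 673.4 / 543.3 = 1.239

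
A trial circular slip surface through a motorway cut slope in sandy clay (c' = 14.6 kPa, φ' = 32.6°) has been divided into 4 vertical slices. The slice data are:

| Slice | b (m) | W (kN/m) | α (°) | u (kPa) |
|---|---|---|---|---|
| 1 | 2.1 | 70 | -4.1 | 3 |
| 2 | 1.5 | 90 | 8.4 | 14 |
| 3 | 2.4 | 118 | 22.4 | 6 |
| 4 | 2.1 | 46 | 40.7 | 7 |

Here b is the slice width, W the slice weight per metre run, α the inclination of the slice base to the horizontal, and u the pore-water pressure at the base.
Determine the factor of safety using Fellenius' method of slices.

Ordinary method of slices: FS = Σ[c'·Δl_i + (W_i cosα_i − u_i·Δl_i)·tanφ'] / Σ W_i sinα_i, with Δl_i = b_i / cosα_i.
Slice 1: Δl = 2.1/cos(-4.1°) = 2.105 m; N'_1 = 70·cos(-4.1°) − 3·2.105 = 63.5; c'Δl = 30.74; W sinα = -5.0
Slice 2: Δl = 1.5/cos8.4° = 1.516 m; N'_2 = 90·cos8.4° − 14·1.516 = 67.8; c'Δl = 22.14; W sinα = 13.1
Slice 3: Δl = 2.4/cos22.4° = 2.596 m; N'_3 = 118·cos22.4° − 6·2.596 = 93.5; c'Δl = 37.90; W sinα = 45.0
Slice 4: Δl = 2.1/cos40.7° = 2.770 m; N'_4 = 46·cos40.7° − 7·2.770 = 15.5; c'Δl = 40.44; W sinα = 30.0
Σc'Δl = 131.2 kN/m; ΣN' = 240.3 kN/m; ΣW sinα = 83.1 kN/m
Resisting = 131.2 + 240.3·tan32.6° = 131.2 + 153.7 = 284.9 kN/m
FS = 284.9 / 83.1 = 3.428

FS = 3.43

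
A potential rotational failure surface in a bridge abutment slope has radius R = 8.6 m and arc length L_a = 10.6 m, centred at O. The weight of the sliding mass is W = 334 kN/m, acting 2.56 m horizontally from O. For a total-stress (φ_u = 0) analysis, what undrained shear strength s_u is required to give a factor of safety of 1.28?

s_u = 12.0 kPa

FS = s_u·L_a·R / (W·d), so s_u = FS·W·d / (L_a·R).
s_u = 1.28·334·2.56 / (10.60·8.6) = 1094.5 / 91.16 = 12.01 kPa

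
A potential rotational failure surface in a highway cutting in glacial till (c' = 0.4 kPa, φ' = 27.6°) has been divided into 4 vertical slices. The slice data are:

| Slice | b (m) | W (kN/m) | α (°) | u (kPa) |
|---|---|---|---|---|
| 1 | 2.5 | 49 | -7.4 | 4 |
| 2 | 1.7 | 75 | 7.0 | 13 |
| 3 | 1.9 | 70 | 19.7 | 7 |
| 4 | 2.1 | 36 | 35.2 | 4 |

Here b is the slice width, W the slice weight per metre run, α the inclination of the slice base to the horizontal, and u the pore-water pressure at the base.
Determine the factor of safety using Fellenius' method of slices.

Ordinary method of slices: FS = Σ[c'·Δl_i + (W_i cosα_i − u_i·Δl_i)·tanφ'] / Σ W_i sinα_i, with Δl_i = b_i / cosα_i.
Slice 1: Δl = 2.5/cos(-7.4°) = 2.521 m; N'_1 = 49·cos(-7.4°) − 4·2.521 = 38.5; c'Δl = 1.01; W sinα = -6.3
Slice 2: Δl = 1.7/cos7.0° = 1.713 m; N'_2 = 75·cos7.0° − 13·1.713 = 52.2; c'Δl = 0.69; W sinα = 9.1
Slice 3: Δl = 1.9/cos19.7° = 2.018 m; N'_3 = 70·cos19.7° − 7·2.018 = 51.8; c'Δl = 0.81; W sinα = 23.6
Slice 4: Δl = 2.1/cos35.2° = 2.570 m; N'_4 = 36·cos35.2° − 4·2.570 = 19.1; c'Δl = 1.03; W sinα = 20.8
Σc'Δl = 3.5 kN/m; ΣN' = 161.6 kN/m; ΣW sinα = 47.2 kN/m
Resisting = 3.5 + 161.6·tan27.6° = 3.5 + 84.5 = 88.0 kN/m
FS = 88.0 / 47.2 = 1.865

FS = 1.87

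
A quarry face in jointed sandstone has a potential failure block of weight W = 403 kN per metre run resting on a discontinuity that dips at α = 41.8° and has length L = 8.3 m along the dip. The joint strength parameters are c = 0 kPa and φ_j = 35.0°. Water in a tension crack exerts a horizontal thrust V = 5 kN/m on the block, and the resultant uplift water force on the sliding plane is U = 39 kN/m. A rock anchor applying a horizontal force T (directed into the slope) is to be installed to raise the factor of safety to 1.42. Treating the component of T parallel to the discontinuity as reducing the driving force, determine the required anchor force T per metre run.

T = 135 kN/m

Resolving forces along and normal to the sliding plane, with the horizontal anchor force T adding T·sinα to the effective normal force and T·cosα acting up the plane against the driving force:
FS = [cL + (W cosα − U − V sinα + T sinα) tanφ_j] / [W sinα + V cosα − T cosα]
Without the anchor: N' = 258.1 kN/m, driving T_d = 272.3 kN/m, resisting R = 0·8.3 + 258.1·tan35.0° = 180.7 kN/m, FS = 0.66.
Setting FS = 1.42 and solving for T:
1.42·(272.3 − T cos41.8°) = 180.7 + T sin41.8°·tan35.0°
T·(sin41.8°·tan35.0° + 1.42·cos41.8°) = 1.42·272.3 − 180.7
T·(0.6665·0.7002 + 1.42·0.7455) = 386.7 − 180.7 = 206.0
T·1.5253 = 206.0
T = 135.1 kN/m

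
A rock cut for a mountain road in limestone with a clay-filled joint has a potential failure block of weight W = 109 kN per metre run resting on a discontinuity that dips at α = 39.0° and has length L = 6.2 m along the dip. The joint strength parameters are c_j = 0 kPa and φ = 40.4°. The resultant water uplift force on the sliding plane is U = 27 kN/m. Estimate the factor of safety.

Resolving the block weight along and normal to the plane and applying the Mohr–Coulomb strength on the joint:
N' = W cosα − U = 109·cos39.0° − 27 = 57.7 kN/m
Driving force T = W sinα = 109·sin39.0° = 68.6 kN/m
Resisting force R = c_j·L + N'·tanφ = 0·6.2 + 57.7·tan40.4° = 0.0 + 49.1 = 49.1 kN/m
FS = R / T = 49.1 / 68.6 = 0.716

FS = 0.72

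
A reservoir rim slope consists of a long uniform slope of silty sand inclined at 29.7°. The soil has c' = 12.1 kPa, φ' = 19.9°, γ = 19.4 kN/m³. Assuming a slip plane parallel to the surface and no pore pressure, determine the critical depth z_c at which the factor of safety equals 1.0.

z_c = 3.97 m

Setting FS = 1.00 in FS = [c' + γz cos²β tanφ'] / [γz sinβ cosβ] and solving for z:
z = c' / [γ cosβ (FS·sinβ − cosβ·tanφ')]
  = 12.1 / [19.4·cos29.7°·(1.00·sin29.7° − cos29.7°·tan19.9°)]
  = 12.1 / [19.4·0.8686·(1.00·0.4955 − 0.8686·0.3620)]
  = 12.1 / 3.0504 = 3.967 m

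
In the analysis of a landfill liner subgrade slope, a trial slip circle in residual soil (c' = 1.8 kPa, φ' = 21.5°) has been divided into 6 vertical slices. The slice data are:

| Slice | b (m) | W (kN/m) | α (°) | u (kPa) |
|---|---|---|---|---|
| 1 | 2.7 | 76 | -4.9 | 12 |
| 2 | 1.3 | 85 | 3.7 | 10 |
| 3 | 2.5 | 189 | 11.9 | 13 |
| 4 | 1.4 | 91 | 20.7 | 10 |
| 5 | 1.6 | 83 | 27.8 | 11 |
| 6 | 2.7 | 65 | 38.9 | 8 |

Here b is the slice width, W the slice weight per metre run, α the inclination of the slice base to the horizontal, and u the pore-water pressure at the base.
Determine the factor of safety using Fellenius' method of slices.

Ordinary method of slices: FS = Σ[c'·Δl_i + (W_i cosα_i − u_i·Δl_i)·tanφ'] / Σ W_i sinα_i, with Δl_i = b_i / cosα_i.
Slice 1: Δl = 2.7/cos(-4.9°) = 2.710 m; N'_1 = 76·cos(-4.9°) − 12·2.710 = 43.2; c'Δl = 4.88; W sinα = -6.5
Slice 2: Δl = 1.3/cos3.7° = 1.303 m; N'_2 = 85·cos3.7° − 10·1.303 = 71.8; c'Δl = 2.34; W sinα = 5.5
Slice 3: Δl = 2.5/cos11.9° = 2.555 m; N'_3 = 189·cos11.9° − 13·2.555 = 151.7; c'Δl = 4.60; W sinα = 39.0
Slice 4: Δl = 1.4/cos20.7° = 1.497 m; N'_4 = 91·cos20.7° − 10·1.497 = 70.2; c'Δl = 2.69; W sinα = 32.2
Slice 5: Δl = 1.6/cos27.8° = 1.809 m; N'_5 = 83·cos27.8° − 11·1.809 = 53.5; c'Δl = 3.26; W sinα = 38.7
Slice 6: Δl = 2.7/cos38.9° = 3.469 m; N'_6 = 65·cos38.9° − 8·3.469 = 22.8; c'Δl = 6.24; W sinα = 40.8
Σc'Δl = 24.0 kN/m; ΣN' = 413.2 kN/m; ΣW sinα = 149.7 kN/m
Resisting = 24.0 + 413.2·tan21.5° = 24.0 + 162.8 = 186.8 kN/m
FS = 186.8 / 149.7 = 1.248

FS = 1.25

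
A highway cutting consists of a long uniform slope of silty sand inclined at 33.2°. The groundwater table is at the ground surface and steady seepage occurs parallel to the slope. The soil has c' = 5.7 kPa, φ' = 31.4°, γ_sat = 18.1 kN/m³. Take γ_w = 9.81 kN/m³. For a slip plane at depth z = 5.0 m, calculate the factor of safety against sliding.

With seepage parallel to the slope and the water table at the surface, the effective normal stress on the slip plane uses the buoyant unit weight γ' = γ_sat − γ_w while the driving shear stress uses γ_sat:
FS = [c' + γ' z cos²β tanφ'] / [γ_sat z sinβ cosβ]
γ' = 18.1 − 9.81 = 8.29 kN/m³
Numerator = 5.7 + 8.29·5.0·cos²33.2°·tan31.4° = 5.7 + 8.29·5.0·0.7002·0.6104 = 23.415 kPa
Denominator = 18.1·5.0·sin33.2°·cos33.2° = 18.1·5.0·0.5476·0.8368 = 41.465 kPa
FS = 23.415 / 41.465 = 0.565

FS = 0.56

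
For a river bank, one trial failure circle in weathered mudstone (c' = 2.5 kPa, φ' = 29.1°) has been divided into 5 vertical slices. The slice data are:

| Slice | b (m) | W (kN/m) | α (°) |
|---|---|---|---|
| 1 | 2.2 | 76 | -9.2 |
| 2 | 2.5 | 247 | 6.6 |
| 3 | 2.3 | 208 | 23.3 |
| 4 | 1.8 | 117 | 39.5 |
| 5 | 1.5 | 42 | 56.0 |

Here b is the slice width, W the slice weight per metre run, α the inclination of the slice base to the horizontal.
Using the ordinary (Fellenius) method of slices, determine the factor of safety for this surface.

Ordinary method of slices: FS = Σ[c'·Δl_i + (W_i cosα_i)·tanφ'] / Σ W_i sinα_i, with Δl_i = b_i / cosα_i.
Slice 1: Δl = 2.2/cos(-9.2°) = 2.229 m; N'_1 = 76·cos(-9.2°) = 75.0; c'Δl = 5.57; W sinα = -12.2
Slice 2: Δl = 2.5/cos6.6° = 2.517 m; N'_2 = 247·cos6.6° = 245.4; c'Δl = 6.29; W sinα = 28.4
Slice 3: Δl = 2.3/cos23.3° = 2.504 m; N'_3 = 208·cos23.3° = 191.0; c'Δl = 6.26; W sinα = 82.3
Slice 4: Δl = 1.8/cos39.5° = 2.333 m; N'_4 = 117·cos39.5° = 90.3; c'Δl = 5.83; W sinα = 74.4
Slice 5: Δl = 1.5/cos56.0° = 2.682 m; N'_5 = 42·cos56.0° = 23.5; c'Δl = 6.71; W sinα = 34.8
Σc'Δl = 30.7 kN/m; ΣN' = 625.2 kN/m; ΣW sinα = 207.8 kN/m
Resisting = 30.7 + 625.2·tan29.1° = 30.7 + 348.0 = 378.6 kN/m
FS = 378.6 / 207.8 = 1.823

FS = 1.82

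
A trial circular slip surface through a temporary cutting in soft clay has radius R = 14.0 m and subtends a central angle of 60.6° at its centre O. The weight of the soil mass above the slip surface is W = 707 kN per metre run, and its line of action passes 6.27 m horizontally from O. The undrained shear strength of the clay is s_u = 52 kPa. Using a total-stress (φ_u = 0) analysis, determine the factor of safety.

Taking moments about the centre O, the resisting moment is provided by the undrained shear strength acting along the arc:
Arc length L_a = R·θ = 14.0·(60.6°·π/180) = 14.0·1.0577 = 14.81 m
M_R = s_u·L_a·R = 52·14.81·14.0 = 10779.8 kN·m/m
M_D = W·d = 707·6.27 = 4432.9 kN·m/m
FS = M_R / M_D = 10779.8 / 4432.9 = 2.432

FS = 2.43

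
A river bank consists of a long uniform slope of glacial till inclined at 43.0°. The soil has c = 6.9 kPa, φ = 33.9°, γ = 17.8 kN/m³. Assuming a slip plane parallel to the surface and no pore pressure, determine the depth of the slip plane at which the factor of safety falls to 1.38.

Setting FS = 1.38 in FS = [c + γz cos²β tanφ] / [γz sinβ cosβ] and solving for z:
z = c / [γ cosβ (FS·sinβ − cosβ·tanφ)]
  = 6.9 / [17.8·cos43.0°·(1.38·sin43.0° − cos43.0°·tan33.9°)]
  = 6.9 / [17.8·0.7314·(1.38·0.6820 − 0.7314·0.6720)]
  = 6.9 / 5.8543 = 1.179 m

z = 1.18 m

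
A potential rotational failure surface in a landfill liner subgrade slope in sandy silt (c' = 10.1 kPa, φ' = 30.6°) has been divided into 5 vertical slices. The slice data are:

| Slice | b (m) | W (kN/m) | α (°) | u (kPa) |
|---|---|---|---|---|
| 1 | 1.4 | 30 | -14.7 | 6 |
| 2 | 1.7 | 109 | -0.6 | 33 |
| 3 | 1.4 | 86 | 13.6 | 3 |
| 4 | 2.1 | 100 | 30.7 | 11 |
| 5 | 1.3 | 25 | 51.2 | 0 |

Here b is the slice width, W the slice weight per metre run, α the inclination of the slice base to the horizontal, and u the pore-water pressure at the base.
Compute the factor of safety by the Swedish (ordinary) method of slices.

Ordinary method of slices: FS = Σ[c'·Δl_i + (W_i cosα_i − u_i·Δl_i)·tanφ'] / Σ W_i sinα_i, with Δl_i = b_i / cosα_i.
Slice 1: Δl = 1.4/cos(-14.7°) = 1.447 m; N'_1 = 30·cos(-14.7°) − 6·1.447 = 20.3; c'Δl = 14.62; W sinα = -7.6
Slice 2: Δl = 1.7/cos(-0.6°) = 1.700 m; N'_2 = 109·cos(-0.6°) − 33·1.700 = 52.9; c'Δl = 17.17; W sinα = -1.1
Slice 3: Δl = 1.4/cos13.6° = 1.440 m; N'_3 = 86·cos13.6° − 3·1.440 = 79.3; c'Δl = 14.55; W sinα = 20.2
Slice 4: Δl = 2.1/cos30.7° = 2.442 m; N'_4 = 100·cos30.7° − 11·2.442 = 59.1; c'Δl = 24.67; W sinα = 51.1
Slice 5: Δl = 1.3/cos51.2° = 2.075 m; N'_5 = 25·cos51.2° − 0·2.075 = 15.7; c'Δl = 20.95; W sinα = 19.5
Σc'Δl = 92.0 kN/m; ΣN' = 227.3 kN/m; ΣW sinα = 82.0 kN/m
Resisting = 92.0 + 227.3·tan30.6° = 92.0 + 134.4 = 226.4 kN/m
FS = 226.4 / 82.0 = 2.760

FS = 2.76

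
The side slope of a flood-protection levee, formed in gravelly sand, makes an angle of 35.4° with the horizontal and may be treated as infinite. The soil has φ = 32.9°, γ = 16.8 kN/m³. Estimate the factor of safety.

FS = 0.91

For a dry cohesionless infinite slope the factor of safety is FS = tanφ / tanβ.
FS = tan32.9° / tan35.4° = 0.6469 / 0.7107 = 0.910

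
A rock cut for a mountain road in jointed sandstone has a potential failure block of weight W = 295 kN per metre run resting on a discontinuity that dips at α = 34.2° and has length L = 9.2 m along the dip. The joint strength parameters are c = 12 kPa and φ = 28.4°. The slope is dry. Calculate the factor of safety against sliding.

Resolving the block weight along and normal to the plane and applying the Mohr–Coulomb strength on the joint:
N' = W cosα = 295·cos34.2° = 244.0 kN/m
Driving force T = W sinα = 295·sin34.2° = 165.8 kN/m
Resisting force R = c·L + N'·tanφ = 12·9.2 + 244.0·tan28.4° = 110.4 + 131.9 = 242.3 kN/m
FS = R / T = 242.3 / 165.8 = 1.461

FS = 1.46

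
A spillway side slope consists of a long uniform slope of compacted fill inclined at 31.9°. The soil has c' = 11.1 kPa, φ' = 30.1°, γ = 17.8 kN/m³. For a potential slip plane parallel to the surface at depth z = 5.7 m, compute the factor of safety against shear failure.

For an infinite slope with a slip plane parallel to the surface (no pore pressure): FS = [c' + γz cos²β tanφ'] / [γz sinβ cosβ].
γz = 17.8·5.7 = 101.46 kN/m²
Numerator = 11.1 + 101.46·cos²31.9°·tan30.1° = 11.1 + 101.46·0.7208·0.5797 = 53.491 kPa
Denominator = 101.46·sin31.9°·cos31.9° = 101.46·0.5284·0.8490 = 45.518 kPa
FS = 53.491 / 45.518 = 1.175

FS = 1.18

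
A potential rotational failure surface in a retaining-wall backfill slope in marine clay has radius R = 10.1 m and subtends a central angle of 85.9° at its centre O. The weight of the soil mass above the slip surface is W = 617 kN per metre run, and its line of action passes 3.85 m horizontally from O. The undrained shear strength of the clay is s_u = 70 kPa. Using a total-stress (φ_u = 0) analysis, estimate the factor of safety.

Taking moments about the centre O, the resisting moment is provided by the undrained shear strength acting along the arc:
Arc length L_a = R·θ = 10.1·(85.9°·π/180) = 10.1·1.4992 = 15.14 m
M_R = s_u·L_a·R = 70·15.14·10.1 = 10705.6 kN·m/m
M_D = W·d = 617·3.85 = 2375.5 kN·m/m
FS = M_R / M_D = 10705.6 / 2375.5 = 4.507

FS = 4.51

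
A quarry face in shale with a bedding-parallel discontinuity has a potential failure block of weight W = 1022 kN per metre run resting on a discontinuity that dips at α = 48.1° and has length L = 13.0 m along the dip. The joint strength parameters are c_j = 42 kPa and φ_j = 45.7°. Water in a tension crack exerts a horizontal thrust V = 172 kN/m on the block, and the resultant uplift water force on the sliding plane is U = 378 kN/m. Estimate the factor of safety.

FS = 0.83

Resolving the block weight along and normal to the plane and applying the Mohr–Coulomb strength on the joint:
N' = W cosα − U − V sinα = 1022·cos48.1° − 378 − 172·sin48.1° = 176.5 kN/m
Driving force T = W sinα + V cosα = 1022·sin48.1° + 172·cos48.1° = 875.6 kN/m
Resisting force R = c_j·L + N'·tanφ_j = 42·13.0 + 176.5·tan45.7° = 546.0 + 180.9 = 726.9 kN/m
FS = R / T = 726.9 / 875.6 = 0.830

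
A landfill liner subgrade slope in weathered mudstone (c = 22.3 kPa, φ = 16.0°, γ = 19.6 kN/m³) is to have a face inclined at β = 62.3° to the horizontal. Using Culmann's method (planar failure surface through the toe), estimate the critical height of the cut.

Culmann's analysis gives the critical failure plane at α_cr = (β + φ)/2 = (62.3 + 16.0)/2 = 39.1°, and the critical height
H_c = (4c/γ) · sinβ cosφ / [1 − cos(β − φ)]
    = (4·22.3/19.6) · sin62.3°·cos16.0° / [1 − cos(46.3°)]
    = 4.551 · 0.8854·0.9613 / [1 − 0.6909]
    = 4.551 · 0.8511 / 0.3091
    = 12.53 m

H_c = 12.53 m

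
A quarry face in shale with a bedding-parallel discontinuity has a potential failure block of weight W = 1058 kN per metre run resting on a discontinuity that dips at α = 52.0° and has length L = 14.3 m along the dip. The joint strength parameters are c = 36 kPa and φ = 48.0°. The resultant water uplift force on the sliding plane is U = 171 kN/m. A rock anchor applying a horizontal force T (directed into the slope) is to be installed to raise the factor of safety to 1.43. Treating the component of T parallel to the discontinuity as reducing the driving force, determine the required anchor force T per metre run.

T = 82 kN/m

Resolving forces along and normal to the sliding plane, with the horizontal anchor force T adding T·sinα to the effective normal force and T·cosα acting up the plane against the driving force:
FS = [cL + (W cosα − U + T sinα) tanφ] / [W sinα − T cosα]
Without the anchor: N' = 480.4 kN/m, driving T_d = 833.7 kN/m, resisting R = 36·14.3 + 480.4·tan48.0° = 1048.3 kN/m, FS = 1.26.
Setting FS = 1.43 and solving for T:
1.43·(833.7 − T cos52.0°) = 1048.3 + T sin52.0°·tan48.0°
T·(sin52.0°·tan48.0° + 1.43·cos52.0°) = 1.43·833.7 − 1048.3
T·(0.7880·1.1106 + 1.43·0.6157) = 1192.2 − 1048.3 = 143.9
T·1.7556 = 143.9
T = 82.0 kN/m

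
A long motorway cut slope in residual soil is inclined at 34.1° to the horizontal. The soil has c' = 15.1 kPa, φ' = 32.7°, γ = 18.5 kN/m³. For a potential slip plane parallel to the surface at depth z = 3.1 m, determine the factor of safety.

For an infinite slope with a slip plane parallel to the surface (no pore pressure): FS = [c' + γz cos²β tanφ'] / [γz sinβ cosβ].
γz = 18.5·3.1 = 57.35 kN/m²
Numerator = 15.1 + 57.35·cos²34.1°·tan32.7° = 15.1 + 57.35·0.6857·0.6420 = 40.346 kPa
Denominator = 57.35·sin34.1°·cos34.1° = 57.35·0.5606·0.8281 = 26.624 kPa
FS = 40.346 / 26.624 = 1.515

FS = 1.52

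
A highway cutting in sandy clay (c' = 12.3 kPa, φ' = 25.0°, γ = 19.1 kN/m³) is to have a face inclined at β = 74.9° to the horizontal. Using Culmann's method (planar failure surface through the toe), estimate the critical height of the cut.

Culmann's analysis gives the critical failure plane at α_cr = (β + φ')/2 = (74.9 + 25.0)/2 = 50.0°, and the critical height
H_c = (4c'/γ) · sinβ cosφ' / [1 − cos(β − φ')]
    = (4·12.3/19.1) · sin74.9°·cos25.0° / [1 − cos(49.9°)]
    = 2.576 · 0.9655·0.9063 / [1 − 0.6441]
    = 2.576 · 0.8750 / 0.3559
    = 6.33 m

H_c = 6.33 m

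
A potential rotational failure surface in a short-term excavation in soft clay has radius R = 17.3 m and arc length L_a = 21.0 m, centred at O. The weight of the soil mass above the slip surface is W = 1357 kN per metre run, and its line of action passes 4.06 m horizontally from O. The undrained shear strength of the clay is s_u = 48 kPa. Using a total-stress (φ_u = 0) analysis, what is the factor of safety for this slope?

FS = 3.17

Taking moments about the centre O, the resisting moment is provided by the undrained shear strength acting along the arc:
M_R = s_u·L_a·R = 48·21.00·17.3 = 17438.4 kN·m/m
M_D = W·d = 1357·4.06 = 5509.4 kN·m/m
FS = M_R / M_D = 17438.4 / 5509.4 = 3.165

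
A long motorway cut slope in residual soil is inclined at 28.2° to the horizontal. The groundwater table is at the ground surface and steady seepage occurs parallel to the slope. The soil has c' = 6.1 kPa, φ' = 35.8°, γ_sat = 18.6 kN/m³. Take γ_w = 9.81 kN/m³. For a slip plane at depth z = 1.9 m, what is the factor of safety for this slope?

FS = 1.05

With seepage parallel to the slope and the water table at the surface, the effective normal stress on the slip plane uses the buoyant unit weight γ' = γ_sat − γ_w while the driving shear stress uses γ_sat:
FS = [c' + γ' z cos²β tanφ'] / [γ_sat z sinβ cosβ]
γ' = 18.6 − 9.81 = 8.79 kN/m³
Numerator = 6.1 + 8.79·1.9·cos²28.2°·tan35.8° = 6.1 + 8.79·1.9·0.7767·0.7212 = 15.455 kPa
Denominator = 18.6·1.9·sin28.2°·cos28.2° = 18.6·1.9·0.4726·0.8813 = 14.718 kPa
FS = 15.455 / 14.718 = 1.050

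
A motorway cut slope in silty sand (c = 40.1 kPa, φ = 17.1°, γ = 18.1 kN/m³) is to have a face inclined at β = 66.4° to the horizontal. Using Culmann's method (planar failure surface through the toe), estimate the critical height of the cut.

H_c = 22.31 m

Culmann's analysis gives the critical failure plane at α_cr = (β + φ)/2 = (66.4 + 17.1)/2 = 41.8°, and the critical height
H_c = (4c/γ) · sinβ cosφ / [1 − cos(β − φ)]
    = (4·40.1/18.1) · sin66.4°·cos17.1° / [1 − cos(49.3°)]
    = 8.862 · 0.9164·0.9558 / [1 − 0.6521]
    = 8.862 · 0.8759 / 0.3479
    = 22.31 m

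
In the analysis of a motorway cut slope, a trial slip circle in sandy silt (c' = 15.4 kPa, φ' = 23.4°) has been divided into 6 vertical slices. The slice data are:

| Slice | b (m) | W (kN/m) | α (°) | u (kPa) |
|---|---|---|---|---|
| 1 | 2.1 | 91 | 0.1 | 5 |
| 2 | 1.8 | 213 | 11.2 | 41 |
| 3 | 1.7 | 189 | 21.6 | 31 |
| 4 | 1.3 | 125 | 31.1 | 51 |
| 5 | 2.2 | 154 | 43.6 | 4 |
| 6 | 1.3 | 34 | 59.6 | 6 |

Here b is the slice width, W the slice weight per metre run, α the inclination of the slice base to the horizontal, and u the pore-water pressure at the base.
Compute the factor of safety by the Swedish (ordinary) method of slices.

FS = 1.28

Ordinary method of slices: FS = Σ[c'·Δl_i + (W_i cosα_i − u_i·Δl_i)·tanφ'] / Σ W_i sinα_i, with Δl_i = b_i / cosα_i.
Slice 1: Δl = 2.1/cos0.1° = 2.100 m; N'_1 = 91·cos0.1° − 5·2.100 = 80.5; c'Δl = 32.34; W sinα = 0.2
Slice 2: Δl = 1.8/cos11.2° = 1.835 m; N'_2 = 213·cos11.2° − 41·1.835 = 133.7; c'Δl = 28.26; W sinα = 41.4
Slice 3: Δl = 1.7/cos21.6° = 1.828 m; N'_3 = 189·cos21.6° − 31·1.828 = 119.0; c'Δl = 28.16; W sinα = 69.6
Slice 4: Δl = 1.3/cos31.1° = 1.518 m; N'_4 = 125·cos31.1° − 51·1.518 = 29.6; c'Δl = 23.38; W sinα = 64.6
Slice 5: Δl = 2.2/cos43.6° = 3.038 m; N'_5 = 154·cos43.6° − 4·3.038 = 99.4; c'Δl = 46.78; W sinα = 106.2
Slice 6: Δl = 1.3/cos59.6° = 2.569 m; N'_6 = 34·cos59.6° − 6·2.569 = 1.8; c'Δl = 39.56; W sinα = 29.3
Σc'Δl = 198.5 kN/m; ΣN' = 464.0 kN/m; ΣW sinα = 311.2 kN/m
Resisting = 198.5 + 464.0·tan23.4° = 198.5 + 200.8 = 399.3 kN/m
FS = 399.3 / 311.2 = 1.283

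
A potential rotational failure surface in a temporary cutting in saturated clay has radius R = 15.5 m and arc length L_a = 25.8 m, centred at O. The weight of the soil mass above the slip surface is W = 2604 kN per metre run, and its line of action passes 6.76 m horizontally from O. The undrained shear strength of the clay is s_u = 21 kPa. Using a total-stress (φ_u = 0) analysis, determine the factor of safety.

FS = 0.48

Taking moments about the centre O, the resisting moment is provided by the undrained shear strength acting along the arc:
M_R = s_u·L_a·R = 21·25.80·15.5 = 8397.9 kN·m/m
M_D = W·d = 2604·6.76 = 17603.0 kN·m/m
FS = M_R / M_D = 8397.9 / 17603.0 = 0.477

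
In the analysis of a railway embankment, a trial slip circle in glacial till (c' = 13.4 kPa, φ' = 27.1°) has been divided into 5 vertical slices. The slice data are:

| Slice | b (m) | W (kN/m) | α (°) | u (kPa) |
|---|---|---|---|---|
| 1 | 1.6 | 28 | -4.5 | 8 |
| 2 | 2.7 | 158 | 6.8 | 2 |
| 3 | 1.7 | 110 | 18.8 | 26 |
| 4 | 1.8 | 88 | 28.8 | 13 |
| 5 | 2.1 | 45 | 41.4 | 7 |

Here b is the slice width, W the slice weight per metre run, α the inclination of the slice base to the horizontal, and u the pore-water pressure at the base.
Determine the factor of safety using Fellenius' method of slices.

Ordinary method of slices: FS = Σ[c'·Δl_i + (W_i cosα_i − u_i·Δl_i)·tanφ'] / Σ W_i sinα_i, with Δl_i = b_i / cosα_i.
Slice 1: Δl = 1.6/cos(-4.5°) = 1.605 m; N'_1 = 28·cos(-4.5°) − 8·1.605 = 15.1; c'Δl = 21.51; W sinα = -2.2
Slice 2: Δl = 2.7/cos6.8° = 2.719 m; N'_2 = 158·cos6.8° − 2·2.719 = 151.5; c'Δl = 36.44; W sinα = 18.7
Slice 3: Δl = 1.7/cos18.8° = 1.796 m; N'_3 = 110·cos18.8° − 26·1.796 = 57.4; c'Δl = 24.06; W sinα = 35.4
Slice 4: Δl = 1.8/cos28.8° = 2.054 m; N'_4 = 88·cos28.8° − 13·2.054 = 50.4; c'Δl = 27.52; W sinα = 42.4
Slice 5: Δl = 2.1/cos41.4° = 2.800 m; N'_5 = 45·cos41.4° − 7·2.800 = 14.2; c'Δl = 37.51; W sinα = 29.8
Σc'Δl = 147.0 kN/m; ΣN' = 288.5 kN/m; ΣW sinα = 124.1 kN/m
Resisting = 147.0 + 288.5·tan27.1° = 147.0 + 147.7 = 294.7 kN/m
FS = 294.7 / 124.1 = 2.374

FS = 2.37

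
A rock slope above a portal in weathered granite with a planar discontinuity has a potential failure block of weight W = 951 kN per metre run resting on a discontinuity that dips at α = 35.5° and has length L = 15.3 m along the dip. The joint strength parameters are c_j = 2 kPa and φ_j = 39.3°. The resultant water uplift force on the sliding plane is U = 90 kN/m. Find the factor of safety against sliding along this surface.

Resolving the block weight along and normal to the plane and applying the Mohr–Coulomb strength on the joint:
N' = W cosα − U = 951·cos35.5° − 90 = 684.2 kN/m
Driving force T = W sinα = 951·sin35.5° = 552.2 kN/m
Resisting force R = c_j·L + N'·tanφ_j = 2·15.3 + 684.2·tan39.3° = 30.6 + 560.0 = 590.6 kN/m
FS = R / T = 590.6 / 552.2 = 1.070

FS = 1.07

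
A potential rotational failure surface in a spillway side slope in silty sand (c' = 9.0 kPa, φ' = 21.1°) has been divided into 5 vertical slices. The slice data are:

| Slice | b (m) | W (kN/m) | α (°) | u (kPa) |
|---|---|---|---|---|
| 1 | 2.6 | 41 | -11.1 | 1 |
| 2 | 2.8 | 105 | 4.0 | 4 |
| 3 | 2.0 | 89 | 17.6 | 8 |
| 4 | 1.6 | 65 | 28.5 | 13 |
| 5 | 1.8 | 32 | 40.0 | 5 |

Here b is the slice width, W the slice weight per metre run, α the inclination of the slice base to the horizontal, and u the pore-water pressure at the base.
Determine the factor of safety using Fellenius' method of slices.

Ordinary method of slices: FS = Σ[c'·Δl_i + (W_i cosα_i − u_i·Δl_i)·tanφ'] / Σ W_i sinα_i, with Δl_i = b_i / cosα_i.
Slice 1: Δl = 2.6/cos(-11.1°) = 2.650 m; N'_1 = 41·cos(-11.1°) − 1·2.650 = 37.6; c'Δl = 23.85; W sinα = -7.9
Slice 2: Δl = 2.8/cos4.0° = 2.807 m; N'_2 = 105·cos4.0° − 4·2.807 = 93.5; c'Δl = 25.26; W sinα = 7.3
Slice 3: Δl = 2.0/cos17.6° = 2.098 m; N'_3 = 89·cos17.6° − 8·2.098 = 68.0; c'Δl = 18.88; W sinα = 26.9
Slice 4: Δl = 1.6/cos28.5° = 1.821 m; N'_4 = 65·cos28.5° − 13·1.821 = 33.5; c'Δl = 16.39; W sinα = 31.0
Slice 5: Δl = 1.8/cos40.0° = 2.350 m; N'_5 = 32·cos40.0° − 5·2.350 = 12.8; c'Δl = 21.15; W sinα = 20.6
Σc'Δl = 105.5 kN/m; ΣN' = 245.4 kN/m; ΣW sinα = 77.9 kN/m
Resisting = 105.5 + 245.4·tan21.1° = 105.5 + 94.7 = 200.2 kN/m
FS = 200.2 / 77.9 = 2.569

FS = 2.57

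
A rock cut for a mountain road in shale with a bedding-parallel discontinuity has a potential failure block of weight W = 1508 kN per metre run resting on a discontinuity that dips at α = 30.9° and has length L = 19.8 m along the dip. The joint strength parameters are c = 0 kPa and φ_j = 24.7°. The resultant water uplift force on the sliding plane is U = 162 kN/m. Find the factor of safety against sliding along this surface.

FS = 0.67

Resolving the block weight along and normal to the plane and applying the Mohr–Coulomb strength on the joint:
N' = W cosα − U = 1508·cos30.9° − 162 = 1132.0 kN/m
Driving force T = W sinα = 1508·sin30.9° = 774.4 kN/m
Resisting force R = c·L + N'·tanφ_j = 0·19.8 + 1132.0·tan24.7° = 0.0 + 520.6 = 520.6 kN/m
FS = R / T = 520.6 / 774.4 = 0.672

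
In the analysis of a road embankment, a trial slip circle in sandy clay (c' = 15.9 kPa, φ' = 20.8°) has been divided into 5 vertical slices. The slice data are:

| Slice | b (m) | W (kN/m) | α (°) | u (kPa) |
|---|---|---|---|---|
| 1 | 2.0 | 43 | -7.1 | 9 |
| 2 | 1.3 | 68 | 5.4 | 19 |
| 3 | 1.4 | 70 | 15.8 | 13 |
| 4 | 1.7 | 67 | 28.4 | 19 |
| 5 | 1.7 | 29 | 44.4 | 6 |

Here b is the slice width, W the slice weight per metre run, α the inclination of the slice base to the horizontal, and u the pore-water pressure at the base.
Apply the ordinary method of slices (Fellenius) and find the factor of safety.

FS = 2.76

Ordinary method of slices: FS = Σ[c'·Δl_i + (W_i cosα_i − u_i·Δl_i)·tanφ'] / Σ W_i sinα_i, with Δl_i = b_i / cosα_i.
Slice 1: Δl = 2.0/cos(-7.1°) = 2.015 m; N'_1 = 43·cos(-7.1°) − 9·2.015 = 24.5; c'Δl = 32.05; W sinα = -5.3
Slice 2: Δl = 1.3/cos5.4° = 1.306 m; N'_2 = 68·cos5.4° − 19·1.306 = 42.9; c'Δl = 20.76; W sinα = 6.4
Slice 3: Δl = 1.4/cos15.8° = 1.455 m; N'_3 = 70·cos15.8° − 13·1.455 = 48.4; c'Δl = 23.13; W sinα = 19.1
Slice 4: Δl = 1.7/cos28.4° = 1.933 m; N'_4 = 67·cos28.4° − 19·1.933 = 22.2; c'Δl = 30.73; W sinα = 31.9
Slice 5: Δl = 1.7/cos44.4° = 2.379 m; N'_5 = 29·cos44.4° − 6·2.379 = 6.4; c'Δl = 37.83; W sinα = 20.3
Σc'Δl = 144.5 kN/m; ΣN' = 144.5 kN/m; ΣW sinα = 72.3 kN/m
Resisting = 144.5 + 144.5·tan20.8° = 144.5 + 54.9 = 199.4 kN/m
FS = 199.4 / 72.3 = 2.758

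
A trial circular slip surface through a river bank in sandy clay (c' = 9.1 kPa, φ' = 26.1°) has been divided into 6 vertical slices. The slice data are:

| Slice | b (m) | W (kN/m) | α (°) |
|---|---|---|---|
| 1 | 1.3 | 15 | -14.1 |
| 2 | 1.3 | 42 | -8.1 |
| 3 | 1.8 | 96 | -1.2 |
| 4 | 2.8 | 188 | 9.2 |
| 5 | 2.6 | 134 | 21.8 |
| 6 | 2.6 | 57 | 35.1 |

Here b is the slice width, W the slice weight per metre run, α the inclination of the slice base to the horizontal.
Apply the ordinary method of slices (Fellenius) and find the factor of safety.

FS = 3.66

Ordinary method of slices: FS = Σ[c'·Δl_i + (W_i cosα_i)·tanφ'] / Σ W_i sinα_i, with Δl_i = b_i / cosα_i.
Slice 1: Δl = 1.3/cos(-14.1°) = 1.340 m; N'_1 = 15·cos(-14.1°) = 14.5; c'Δl = 12.20; W sinα = -3.7
Slice 2: Δl = 1.3/cos(-8.1°) = 1.313 m; N'_2 = 42·cos(-8.1°) = 41.6; c'Δl = 11.95; W sinα = -5.9
Slice 3: Δl = 1.8/cos(-1.2°) = 1.800 m; N'_3 = 96·cos(-1.2°) = 96.0; c'Δl = 16.38; W sinα = -2.0
Slice 4: Δl = 2.8/cos9.2° = 2.836 m; N'_4 = 188·cos9.2° = 185.6; c'Δl = 25.81; W sinα = 30.1
Slice 5: Δl = 2.6/cos21.8° = 2.800 m; N'_5 = 134·cos21.8° = 124.4; c'Δl = 25.48; W sinα = 49.8
Slice 6: Δl = 2.6/cos35.1° = 3.178 m; N'_6 = 57·cos35.1° = 46.6; c'Δl = 28.92; W sinα = 32.8
Σc'Δl = 120.7 kN/m; ΣN' = 508.7 kN/m; ΣW sinα = 101.0 kN/m
Resisting = 120.7 + 508.7·tan26.1° = 120.7 + 249.2 = 370.0 kN/m
FS = 370.0 / 101.0 = 3.663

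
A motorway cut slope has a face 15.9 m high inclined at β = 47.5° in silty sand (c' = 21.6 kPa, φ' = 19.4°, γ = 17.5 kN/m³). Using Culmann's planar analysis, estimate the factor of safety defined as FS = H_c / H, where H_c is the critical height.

H_c = (4c'/γ) · sinβ cosφ' / [1 − cos(β − φ')]
    = (4·21.6/17.5) · sin47.5°·cos19.4° / [1 − cos28.1°]
    = 4.937 · 0.6954 / 0.1179 = 29.13 m
FS = H_c / H = 29.13 / 15.9 = 1.832

FS = 1.83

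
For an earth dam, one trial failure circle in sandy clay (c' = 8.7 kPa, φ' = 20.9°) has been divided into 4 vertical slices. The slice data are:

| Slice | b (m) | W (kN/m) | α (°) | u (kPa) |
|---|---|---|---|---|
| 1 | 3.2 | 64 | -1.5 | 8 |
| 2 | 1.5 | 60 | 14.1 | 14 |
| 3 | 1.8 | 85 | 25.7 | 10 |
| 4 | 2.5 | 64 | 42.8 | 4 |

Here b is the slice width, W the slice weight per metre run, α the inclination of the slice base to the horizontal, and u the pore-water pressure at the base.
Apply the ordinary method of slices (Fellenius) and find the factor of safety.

FS = 1.62

Ordinary method of slices: FS = Σ[c'·Δl_i + (W_i cosα_i − u_i·Δl_i)·tanφ'] / Σ W_i sinα_i, with Δl_i = b_i / cosα_i.
Slice 1: Δl = 3.2/cos(-1.5°) = 3.201 m; N'_1 = 64·cos(-1.5°) − 8·3.201 = 38.4; c'Δl = 27.85; W sinα = -1.7
Slice 2: Δl = 1.5/cos14.1° = 1.547 m; N'_2 = 60·cos14.1° − 14·1.547 = 36.5; c'Δl = 13.46; W sinα = 14.6
Slice 3: Δl = 1.8/cos25.7° = 1.998 m; N'_3 = 85·cos25.7° − 10·1.998 = 56.6; c'Δl = 17.38; W sinα = 36.9
Slice 4: Δl = 2.5/cos42.8° = 3.407 m; N'_4 = 64·cos42.8° − 4·3.407 = 33.3; c'Δl = 29.64; W sinα = 43.5
Σc'Δl = 88.3 kN/m; ΣN' = 164.9 kN/m; ΣW sinα = 93.3 kN/m
Resisting = 88.3 + 164.9·tan20.9° = 88.3 + 63.0 = 151.3 kN/m
FS = 151.3 / 93.3 = 1.622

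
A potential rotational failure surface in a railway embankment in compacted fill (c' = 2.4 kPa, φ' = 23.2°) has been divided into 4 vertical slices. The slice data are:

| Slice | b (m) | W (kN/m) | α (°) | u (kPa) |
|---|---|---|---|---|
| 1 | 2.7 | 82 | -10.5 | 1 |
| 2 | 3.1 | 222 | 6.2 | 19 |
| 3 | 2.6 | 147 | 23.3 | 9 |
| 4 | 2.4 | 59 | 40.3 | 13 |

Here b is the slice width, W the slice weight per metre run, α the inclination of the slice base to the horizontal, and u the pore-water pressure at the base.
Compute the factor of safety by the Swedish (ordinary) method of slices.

FS = 1.71

Ordinary method of slices: FS = Σ[c'·Δl_i + (W_i cosα_i − u_i·Δl_i)·tanφ'] / Σ W_i sinα_i, with Δl_i = b_i / cosα_i.
Slice 1: Δl = 2.7/cos(-10.5°) = 2.746 m; N'_1 = 82·cos(-10.5°) − 1·2.746 = 77.9; c'Δl = 6.59; W sinα = -14.9
Slice 2: Δl = 3.1/cos6.2° = 3.118 m; N'_2 = 222·cos6.2° − 19·3.118 = 161.5; c'Δl = 7.48; W sinα = 24.0
Slice 3: Δl = 2.6/cos23.3° = 2.831 m; N'_3 = 147·cos23.3° − 9·2.831 = 109.5; c'Δl = 6.79; W sinα = 58.1
Slice 4: Δl = 2.4/cos40.3° = 3.147 m; N'_4 = 59·cos40.3° − 13·3.147 = 4.1; c'Δl = 7.55; W sinα = 38.2
Σc'Δl = 28.4 kN/m; ΣN' = 353.0 kN/m; ΣW sinα = 105.3 kN/m
Resisting = 28.4 + 353.0·tan23.2° = 28.4 + 151.3 = 179.7 kN/m
FS = 179.7 / 105.3 = 1.706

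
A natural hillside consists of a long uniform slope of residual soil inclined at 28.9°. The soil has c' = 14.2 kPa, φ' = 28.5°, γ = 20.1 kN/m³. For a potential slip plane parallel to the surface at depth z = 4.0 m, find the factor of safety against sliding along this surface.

For an infinite slope with a slip plane parallel to the surface (no pore pressure): FS = [c' + γz cos²β tanφ'] / [γz sinβ cosβ].
γz = 20.1·4.0 = 80.40 kN/m²
Numerator = 14.2 + 80.40·cos²28.9°·tan28.5° = 14.2 + 80.40·0.7664·0.5430 = 47.658 kPa
Denominator = 80.40·sin28.9°·cos28.9° = 80.40·0.4833·0.8755 = 34.017 kPa
FS = 47.658 / 34.017 = 1.401

FS = 1.40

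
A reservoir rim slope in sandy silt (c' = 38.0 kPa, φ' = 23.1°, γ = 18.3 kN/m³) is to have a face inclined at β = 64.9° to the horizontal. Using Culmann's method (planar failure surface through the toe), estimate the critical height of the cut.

Culmann's analysis gives the critical failure plane at α_cr = (β + φ')/2 = (64.9 + 23.1)/2 = 44.0°, and the critical height
H_c = (4c'/γ) · sinβ cosφ' / [1 − cos(β − φ')]
    = (4·38.0/18.3) · sin64.9°·cos23.1° / [1 − cos(41.8°)]
    = 8.306 · 0.9056·0.9198 / [1 − 0.7455]
    = 8.306 · 0.8330 / 0.2545
    = 27.18 m

H_c = 27.18 m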